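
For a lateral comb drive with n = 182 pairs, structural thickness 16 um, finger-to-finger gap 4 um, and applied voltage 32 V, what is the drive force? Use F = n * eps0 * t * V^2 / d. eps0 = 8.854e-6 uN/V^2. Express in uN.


Step 1: Parameters: n=182, eps0=8.854e-6 uN/V^2, t=16 um, V=32 V, d=4 um
Step 2: V^2 = 1024
Step 3: F = 182 * 8.854e-6 * 16 * 1024 / 4
F = 6.6 uN


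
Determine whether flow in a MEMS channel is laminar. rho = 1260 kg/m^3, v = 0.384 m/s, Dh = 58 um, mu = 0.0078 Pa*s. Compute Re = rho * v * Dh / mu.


Step 1: Convert Dh to meters: Dh = 58e-6 m
Step 2: Re = rho * v * Dh / mu
Re = 1260 * 0.384 * 58e-6 / 0.0078
Re = 3.598
Since Re = 3.598 is below ~2300, the flow is laminar.


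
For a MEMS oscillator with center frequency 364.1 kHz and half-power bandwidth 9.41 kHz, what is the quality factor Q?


Step 1: Q = f0 / bandwidth
Step 2: Q = 364.1 / 9.41
Q = 38.7


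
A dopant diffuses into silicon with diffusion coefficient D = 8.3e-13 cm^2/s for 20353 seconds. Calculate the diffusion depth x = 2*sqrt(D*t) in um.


Step 1: Compute D*t = 8.3e-13 * 20353 = 1.689299e-08 cm^2
Step 2: sqrt(D*t) = 1.29973e-04 cm
Step 3: x = 2 * 1.29973e-04 cm = 2.59946e-04 cm
Step 4: Convert to um (1 cm = 1e4 um): x = 2.599 um


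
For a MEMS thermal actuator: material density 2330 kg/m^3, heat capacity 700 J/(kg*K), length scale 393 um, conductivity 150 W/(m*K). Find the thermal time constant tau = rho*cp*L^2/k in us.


Step 1: Convert L to m: L = 393e-6 m
Step 2: L^2 = (393e-6)^2 = 1.54449e-07 m^2
Step 3: tau = 2330 * 700 * 1.54449e-07 / 150 = 1.67937546e-03 s
Step 4: Convert to microseconds (multiply by 1e6).
tau = 1679.375 us


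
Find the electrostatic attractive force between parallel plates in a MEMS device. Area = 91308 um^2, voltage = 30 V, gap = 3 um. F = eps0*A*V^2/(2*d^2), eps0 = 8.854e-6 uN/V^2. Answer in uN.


Step 1: Identify parameters.
eps0 = 8.854e-6 uN/V^2, A = 91308 um^2, V = 30 V, d = 3 um
Step 2: Compute V^2 = 30^2 = 900
Step 3: Compute d^2 = 3^2 = 9
Step 4: F = 0.5 * 8.854e-6 * 91308 * 900 / 9
F = 40.422 uN


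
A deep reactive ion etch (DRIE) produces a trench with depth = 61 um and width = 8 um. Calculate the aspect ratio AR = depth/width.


Step 1: AR = depth / width
Step 2: AR = 61 / 8
AR = 7.6


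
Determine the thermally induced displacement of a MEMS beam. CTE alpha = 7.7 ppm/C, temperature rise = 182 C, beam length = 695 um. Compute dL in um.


Step 1: Convert CTE: alpha = 7.7 ppm/C = 7.7e-6 /C
Step 2: dL = 7.7e-6 * 182 * 695
dL = 0.974 um


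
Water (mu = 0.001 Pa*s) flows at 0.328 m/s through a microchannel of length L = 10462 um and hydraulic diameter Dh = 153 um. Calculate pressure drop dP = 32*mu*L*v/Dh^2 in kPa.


Step 1: Convert to SI: L = 10462e-6 m, Dh = 153e-6 m
Step 2: dP = 32 * 0.001 * 10462e-6 * 0.328 / (153e-6)^2
Step 3: dP = 4690.89 Pa
Step 4: Convert to kPa: dP = 4.69 kPa


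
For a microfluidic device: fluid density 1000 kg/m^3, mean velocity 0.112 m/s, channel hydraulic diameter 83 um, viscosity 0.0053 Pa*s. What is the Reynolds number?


Step 1: Convert Dh to meters: Dh = 83e-6 m
Step 2: Re = rho * v * Dh / mu
Re = 1000 * 0.112 * 83e-6 / 0.0053
Re = 1.754


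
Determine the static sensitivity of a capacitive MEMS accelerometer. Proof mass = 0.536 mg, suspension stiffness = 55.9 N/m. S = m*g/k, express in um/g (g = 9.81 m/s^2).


Step 1: Convert mass: m = 0.536 mg = 5.36e-07 kg
Step 2: S = m * g / k = 5.36e-07 * 9.81 / 55.9
Step 3: S = 9.41e-08 m/g
Step 4: Convert to um/g: S = 0.094 um/g


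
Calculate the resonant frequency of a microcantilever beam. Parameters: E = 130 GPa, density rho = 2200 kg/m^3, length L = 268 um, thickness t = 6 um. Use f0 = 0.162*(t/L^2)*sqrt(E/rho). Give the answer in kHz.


Step 1: Convert units to SI.
t_SI = 6e-6 m, L_SI = 268e-6 m
Step 2: Calculate sqrt(E/rho).
sqrt(130e9 / 2200) = 7687.06 m/s
Step 3: Compute f0.
f0 = 0.162 * 6e-6 / (268e-6)^2 * 7687.06 = 104029.6 Hz = 104.03 kHz


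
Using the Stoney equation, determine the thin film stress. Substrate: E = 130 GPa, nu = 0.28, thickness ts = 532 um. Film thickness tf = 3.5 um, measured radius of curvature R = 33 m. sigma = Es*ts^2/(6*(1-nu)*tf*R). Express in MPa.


Step 1: Compute numerator: Es * ts^2 = 130 * 532^2 = 36793120 (GPa*um^2)
Step 2: Compute denominator (R in um): 6*(1-nu)*tf*R = 6*0.72*3.5*33e6 = 498960000.0 (um^2)
Step 3: sigma (GPa) = 36793120 / 498960000.0 = 7.374e-02 GPa
Step 4: Convert to MPa (x1000): sigma = 73.7 MPa


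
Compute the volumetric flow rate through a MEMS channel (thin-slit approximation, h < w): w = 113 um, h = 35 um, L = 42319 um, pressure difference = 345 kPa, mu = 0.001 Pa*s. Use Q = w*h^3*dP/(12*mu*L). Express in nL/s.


Step 1: Convert all dimensions to SI (meters).
w = 113e-6 m, h = 35e-6 m, L = 42319e-6 m, dP = 345e3 Pa
Step 2: Q = w * h^3 * dP / (12 * mu * L)
Q = 113e-6 * (35e-6)^3 * 345e3 / (12 * 0.001 * 42319e-6) = 3.29143307e-09 m^3/s
Step 3: Convert Q from m^3/s to nL/s (1 m^3 = 1e12 nL, so multiply by 1e12).
Q = 3291.433 nL/s


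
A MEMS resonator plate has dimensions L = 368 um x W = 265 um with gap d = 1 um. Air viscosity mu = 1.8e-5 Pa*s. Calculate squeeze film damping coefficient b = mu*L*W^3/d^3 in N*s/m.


Step 1: Convert to SI.
L = 368e-6 m, W = 265e-6 m, d = 1e-6 m
Step 2: W^3 = (265e-6)^3 = 1.86e-11 m^3
Step 3: d^3 = (1e-6)^3 = 1.00e-18 m^3
Step 4: b = 1.8e-5 * 368e-6 * 1.86e-11 / 1.00e-18
b = 1.23e-01 N*s/m


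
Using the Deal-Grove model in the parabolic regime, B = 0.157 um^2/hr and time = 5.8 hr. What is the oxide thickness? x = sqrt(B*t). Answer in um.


Step 1: Compute B*t = 0.157 * 5.8 = 0.9106
Step 2: x = sqrt(0.9106)
x = 0.954 um


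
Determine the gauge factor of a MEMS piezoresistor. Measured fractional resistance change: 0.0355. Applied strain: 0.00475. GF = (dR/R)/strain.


Step 1: Identify values.
dR/R = 0.0355, strain = 0.00475
Step 2: GF = (dR/R) / strain = 0.0355 / 0.00475
GF = 7.5


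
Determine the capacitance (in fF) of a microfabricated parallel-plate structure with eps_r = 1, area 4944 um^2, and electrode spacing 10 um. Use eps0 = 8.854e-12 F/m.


Step 1: Convert area to m^2: A = 4944e-12 m^2
Step 2: Convert gap to m: d = 10e-6 m
Step 3: C = eps0 * eps_r * A / d
C = 8.854e-12 * 1 * 4944e-12 / 10e-6
Step 4: Convert to fF (multiply by 1e15).
C = 4.38 fF


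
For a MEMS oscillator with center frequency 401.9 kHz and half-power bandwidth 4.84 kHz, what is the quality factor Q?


Step 1: Q = f0 / bandwidth
Step 2: Q = 401.9 / 4.84
Q = 83.0


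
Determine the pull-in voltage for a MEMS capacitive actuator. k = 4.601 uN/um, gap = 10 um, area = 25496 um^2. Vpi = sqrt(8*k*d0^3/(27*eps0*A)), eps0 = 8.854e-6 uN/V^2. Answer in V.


Step 1: Compute numerator: 8 * k * d0^3 = 8 * 4.601 * 10^3 = 36808.0
Step 2: Compute denominator: 27 * eps0 * A = 27 * 8.854e-6 * 25496 = 6.095023
Step 3: Vpi = sqrt(36808.0 / 6.095023)
Vpi = 77.71 V


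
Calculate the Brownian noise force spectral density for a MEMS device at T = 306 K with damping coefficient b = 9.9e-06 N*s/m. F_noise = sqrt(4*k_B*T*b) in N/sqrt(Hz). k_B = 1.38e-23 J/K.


Step 1: Compute 4 * k_B * T * b
= 4 * 1.38e-23 * 306 * 9.9e-06
= 1.6722e-25 N^2/Hz
Step 2: F_noise = sqrt(1.6722e-25)
F_noise = 4.09e-13 N/sqrt(Hz)


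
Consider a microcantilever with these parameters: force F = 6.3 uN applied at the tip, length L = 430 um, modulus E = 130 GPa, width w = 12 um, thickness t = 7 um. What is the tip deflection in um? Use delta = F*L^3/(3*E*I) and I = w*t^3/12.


Step 1: Calculate the second moment of area.
I = w * t^3 / 12 = 12 * 7^3 / 12 = 343.0 um^4
Step 2: Convert E to consistent units (1 GPa = 1000 uN/um^2).
E = 130 GPa = 130000 uN/um^2
Step 3: Calculate tip deflection.
delta = F * L^3 / (3 * E * I)
delta = 6.3 * 430^3 / (3 * 130000 * 343.0)
delta = 3.7444 um


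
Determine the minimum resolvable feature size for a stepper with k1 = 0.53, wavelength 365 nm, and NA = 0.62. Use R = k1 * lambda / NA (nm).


Step 1: Identify values: k1 = 0.53, lambda = 365 nm, NA = 0.62
Step 2: R = k1 * lambda / NA
R = 0.53 * 365 / 0.62
R = 312.0 nm


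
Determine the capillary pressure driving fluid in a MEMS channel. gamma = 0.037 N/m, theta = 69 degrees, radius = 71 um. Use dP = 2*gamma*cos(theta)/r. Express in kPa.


Step 1: cos(69 deg) = 0.3584
Step 2: Convert r to m: r = 71e-6 m
Step 3: dP = 2 * 0.037 * 0.3584 / 71e-6 = 373.5 Pa
Step 4: Convert Pa to kPa (divide by 1000).
dP = 0.37 kPa


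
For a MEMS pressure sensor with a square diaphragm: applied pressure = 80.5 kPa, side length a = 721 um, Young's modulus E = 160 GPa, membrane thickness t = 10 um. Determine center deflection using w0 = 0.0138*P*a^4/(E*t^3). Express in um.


Step 1: Convert pressure to compatible units (E is in GPa, so P in GPa).
P = 80.5 kPa = 80.5e-6 GPa
Step 2: Compute numerator: 0.0138 * P * a^4.
a^4 = 721^4 = 270234665281
numerator = 0.0138 * 80.5e-6 * 270234665281 = 3.002037e+05
Step 3: Compute denominator: E * t^3 = 160 * 10^3 = 160000
Step 4: w0 = numerator / denominator = 3.002037e+05 / 160000 = 1.8763 um


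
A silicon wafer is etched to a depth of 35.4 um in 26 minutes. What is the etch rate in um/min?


Step 1: Etch rate = depth / time
Step 2: rate = 35.4 / 26
rate = 1.362 um/min


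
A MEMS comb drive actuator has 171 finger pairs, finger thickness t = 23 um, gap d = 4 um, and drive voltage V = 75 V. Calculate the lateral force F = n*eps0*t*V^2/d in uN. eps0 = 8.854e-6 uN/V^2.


Step 1: Parameters: n=171, eps0=8.854e-6 uN/V^2, t=23 um, V=75 V, d=4 um
Step 2: V^2 = 5625
Step 3: F = 171 * 8.854e-6 * 23 * 5625 / 4
F = 48.97 uN


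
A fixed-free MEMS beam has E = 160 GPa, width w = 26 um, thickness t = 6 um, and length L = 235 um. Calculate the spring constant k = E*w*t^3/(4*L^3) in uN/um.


Step 1: Convert E to consistent units (1 GPa = 1000 uN/um^2).
E = 160 GPa = 160000 uN/um^2
Step 2: Compute t^3 = 6^3 = 216
Step 3: Compute L^3 = 235^3 = 12977875
Step 4: k = 160000 * 26 * 216 / (4 * 12977875)
k = 17.3095 uN/um


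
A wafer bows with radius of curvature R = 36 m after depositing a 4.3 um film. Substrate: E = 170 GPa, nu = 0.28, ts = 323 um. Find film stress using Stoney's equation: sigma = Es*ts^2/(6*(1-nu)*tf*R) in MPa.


Step 1: Compute numerator: Es * ts^2 = 170 * 323^2 = 17735930 (GPa*um^2)
Step 2: Compute denominator (R in um): 6*(1-nu)*tf*R = 6*0.72*4.3*36e6 = 668736000.0 (um^2)
Step 3: sigma (GPa) = 17735930 / 668736000.0 = 2.6522e-02 GPa
Step 4: Convert to MPa (x1000): sigma = 26.5 MPa


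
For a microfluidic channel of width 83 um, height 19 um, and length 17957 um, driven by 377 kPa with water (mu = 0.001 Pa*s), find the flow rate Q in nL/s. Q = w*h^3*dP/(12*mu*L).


Step 1: Convert all dimensions to SI (meters).
w = 83e-6 m, h = 19e-6 m, L = 17957e-6 m, dP = 377e3 Pa
Step 2: Q = w * h^3 * dP / (12 * mu * L)
Q = 83e-6 * (19e-6)^3 * 377e3 / (12 * 0.001 * 17957e-6) = 9.9601348e-10 m^3/s
Step 3: Convert Q from m^3/s to nL/s (1 m^3 = 1e12 nL, so multiply by 1e12).
Q = 996.013 nL/s


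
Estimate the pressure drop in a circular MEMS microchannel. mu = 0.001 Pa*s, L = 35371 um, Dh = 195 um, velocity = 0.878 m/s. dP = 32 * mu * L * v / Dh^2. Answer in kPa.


Step 1: Convert to SI: L = 35371e-6 m, Dh = 195e-6 m
Step 2: dP = 32 * 0.001 * 35371e-6 * 0.878 / (195e-6)^2
Step 3: dP = 26135.01 Pa
Step 4: Convert to kPa: dP = 26.14 kPa


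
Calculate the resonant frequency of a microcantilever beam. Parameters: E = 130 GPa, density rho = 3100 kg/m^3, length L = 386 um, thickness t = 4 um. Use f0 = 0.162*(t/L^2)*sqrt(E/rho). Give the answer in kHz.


Step 1: Convert units to SI.
t_SI = 4e-6 m, L_SI = 386e-6 m
Step 2: Calculate sqrt(E/rho).
sqrt(130e9 / 3100) = 6475.76 m/s
Step 3: Compute f0.
f0 = 0.162 * 4e-6 / (386e-6)^2 * 6475.76 = 28163.8 Hz = 28.16 kHz


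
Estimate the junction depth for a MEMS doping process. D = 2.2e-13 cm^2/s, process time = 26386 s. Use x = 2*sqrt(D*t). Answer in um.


Step 1: Compute D*t = 2.2e-13 * 26386 = 5.80492e-09 cm^2
Step 2: sqrt(D*t) = 7.619e-05 cm
Step 3: x = 2 * 7.619e-05 cm = 1.5238e-04 cm
Step 4: Convert to um (1 cm = 1e4 um): x = 1.524 um


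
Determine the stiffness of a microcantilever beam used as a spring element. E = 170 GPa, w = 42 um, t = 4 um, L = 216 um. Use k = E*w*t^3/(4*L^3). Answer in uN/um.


Step 1: Convert E to consistent units (1 GPa = 1000 uN/um^2).
E = 170 GPa = 170000 uN/um^2
Step 2: Compute t^3 = 4^3 = 64
Step 3: Compute L^3 = 216^3 = 10077696
Step 4: k = 170000 * 42 * 64 / (4 * 10077696)
k = 11.3359 uN/um


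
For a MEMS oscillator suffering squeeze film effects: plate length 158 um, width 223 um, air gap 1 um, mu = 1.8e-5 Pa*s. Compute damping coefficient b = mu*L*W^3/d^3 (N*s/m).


Step 1: Convert to SI.
L = 158e-6 m, W = 223e-6 m, d = 1e-6 m
Step 2: W^3 = (223e-6)^3 = 1.11e-11 m^3
Step 3: d^3 = (1e-6)^3 = 1.00e-18 m^3
Step 4: b = 1.8e-5 * 158e-6 * 1.11e-11 / 1.00e-18
b = 3.15e-02 N*s/m


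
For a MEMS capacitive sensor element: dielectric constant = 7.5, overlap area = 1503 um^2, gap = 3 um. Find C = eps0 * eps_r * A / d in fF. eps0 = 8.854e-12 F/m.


Step 1: Convert area to m^2: A = 1503e-12 m^2
Step 2: Convert gap to m: d = 3e-6 m
Step 3: C = eps0 * eps_r * A / d
C = 8.854e-12 * 7.5 * 1503e-12 / 3e-6
Step 4: Convert to fF (multiply by 1e15).
C = 33.27 fF


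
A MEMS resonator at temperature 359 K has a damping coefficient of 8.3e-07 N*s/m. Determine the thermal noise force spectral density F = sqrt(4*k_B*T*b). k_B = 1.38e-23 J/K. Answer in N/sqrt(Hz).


Step 1: Compute 4 * k_B * T * b
= 4 * 1.38e-23 * 359 * 8.3e-07
= 1.6448e-26 N^2/Hz
Step 2: F_noise = sqrt(1.6448e-26)
F_noise = 1.28e-13 N/sqrt(Hz)


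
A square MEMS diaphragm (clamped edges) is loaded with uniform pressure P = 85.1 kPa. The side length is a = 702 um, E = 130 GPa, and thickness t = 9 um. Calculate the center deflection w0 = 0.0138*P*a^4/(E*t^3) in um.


Step 1: Convert pressure to compatible units (E is in GPa, so P in GPa).
P = 85.1 kPa = 85.1e-6 GPa
Step 2: Compute numerator: 0.0138 * P * a^4.
a^4 = 702^4 = 242855782416
numerator = 0.0138 * 85.1e-6 * 242855782416 = 2.85205e+05
Step 3: Compute denominator: E * t^3 = 130 * 9^3 = 94770
Step 4: w0 = numerator / denominator = 2.85205e+05 / 94770 = 3.0094 um


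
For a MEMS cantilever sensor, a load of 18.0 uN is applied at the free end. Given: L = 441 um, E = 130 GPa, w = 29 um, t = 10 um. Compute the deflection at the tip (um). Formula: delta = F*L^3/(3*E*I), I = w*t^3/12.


Step 1: Calculate the second moment of area.
I = w * t^3 / 12 = 29 * 10^3 / 12 = 2416.6667 um^4
Step 2: Convert E to consistent units (1 GPa = 1000 uN/um^2).
E = 130 GPa = 130000 uN/um^2
Step 3: Calculate tip deflection.
delta = F * L^3 / (3 * E * I)
delta = 18.0 * 441^3 / (3 * 130000 * 2416.6667)
delta = 1.638 um


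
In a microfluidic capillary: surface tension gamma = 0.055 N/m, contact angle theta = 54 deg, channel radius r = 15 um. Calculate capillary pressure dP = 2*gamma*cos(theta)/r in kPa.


Step 1: cos(54 deg) = 0.5878
Step 2: Convert r to m: r = 15e-6 m
Step 3: dP = 2 * 0.055 * 0.5878 / 15e-6 = 4310.5 Pa
Step 4: Convert Pa to kPa (divide by 1000).
dP = 4.31 kPa


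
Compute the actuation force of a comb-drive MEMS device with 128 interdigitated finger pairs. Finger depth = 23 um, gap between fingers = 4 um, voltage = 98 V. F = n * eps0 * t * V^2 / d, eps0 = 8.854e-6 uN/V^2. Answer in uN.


Step 1: Parameters: n=128, eps0=8.854e-6 uN/V^2, t=23 um, V=98 V, d=4 um
Step 2: V^2 = 9604
Step 3: F = 128 * 8.854e-6 * 23 * 9604 / 4
F = 62.585 uN


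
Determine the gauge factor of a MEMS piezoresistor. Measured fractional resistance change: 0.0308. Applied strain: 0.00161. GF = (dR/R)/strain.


Step 1: Identify values.
dR/R = 0.0308, strain = 0.00161
Step 2: GF = (dR/R) / strain = 0.0308 / 0.00161
GF = 19.1


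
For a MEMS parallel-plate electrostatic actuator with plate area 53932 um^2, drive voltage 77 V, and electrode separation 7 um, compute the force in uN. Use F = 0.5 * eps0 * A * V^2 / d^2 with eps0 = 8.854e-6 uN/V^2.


Step 1: Identify parameters.
eps0 = 8.854e-6 uN/V^2, A = 53932 um^2, V = 77 V, d = 7 um
Step 2: Compute V^2 = 77^2 = 5929
Step 3: Compute d^2 = 7^2 = 49
Step 4: F = 0.5 * 8.854e-6 * 53932 * 5929 / 49
F = 28.89 uN


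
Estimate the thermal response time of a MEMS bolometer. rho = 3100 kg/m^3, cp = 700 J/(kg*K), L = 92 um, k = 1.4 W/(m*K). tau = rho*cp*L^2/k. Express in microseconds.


Step 1: Convert L to m: L = 92e-6 m
Step 2: L^2 = (92e-6)^2 = 8.464e-09 m^2
Step 3: tau = 3100 * 700 * 8.464e-09 / 1.4 = 1.31192e-02 s
Step 4: Convert to microseconds (multiply by 1e6).
tau = 13119.2 us


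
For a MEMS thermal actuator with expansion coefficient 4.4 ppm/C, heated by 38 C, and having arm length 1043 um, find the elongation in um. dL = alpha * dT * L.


Step 1: Convert CTE: alpha = 4.4 ppm/C = 4.4e-6 /C
Step 2: dL = 4.4e-6 * 38 * 1043
dL = 0.1744 um


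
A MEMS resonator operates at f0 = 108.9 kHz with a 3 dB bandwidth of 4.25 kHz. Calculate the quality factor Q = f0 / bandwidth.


Step 1: Q = f0 / bandwidth
Step 2: Q = 108.9 / 4.25
Q = 25.6


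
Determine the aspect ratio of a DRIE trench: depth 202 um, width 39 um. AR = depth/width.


Step 1: AR = depth / width
Step 2: AR = 202 / 39
AR = 5.2


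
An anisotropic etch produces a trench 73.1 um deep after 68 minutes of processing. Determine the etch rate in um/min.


Step 1: Etch rate = depth / time
Step 2: rate = 73.1 / 68
rate = 1.075 um/min


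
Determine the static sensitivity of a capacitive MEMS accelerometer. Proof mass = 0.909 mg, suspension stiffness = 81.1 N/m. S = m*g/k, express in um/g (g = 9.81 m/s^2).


Step 1: Convert mass: m = 0.909 mg = 9.09e-07 kg
Step 2: S = m * g / k = 9.09e-07 * 9.81 / 81.1
Step 3: S = 1.10e-07 m/g
Step 4: Convert to um/g: S = 0.11 um/g


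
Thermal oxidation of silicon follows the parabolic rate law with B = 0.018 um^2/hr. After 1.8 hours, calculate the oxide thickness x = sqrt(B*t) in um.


Step 1: Compute B*t = 0.018 * 1.8 = 0.0324
Step 2: x = sqrt(0.0324)
x = 0.18 um


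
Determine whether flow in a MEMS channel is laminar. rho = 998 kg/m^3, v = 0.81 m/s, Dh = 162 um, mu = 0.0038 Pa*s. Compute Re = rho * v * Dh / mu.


Step 1: Convert Dh to meters: Dh = 162e-6 m
Step 2: Re = rho * v * Dh / mu
Re = 998 * 0.81 * 162e-6 / 0.0038
Re = 34.463
Since Re = 34.463 is below ~2300, the flow is laminar.


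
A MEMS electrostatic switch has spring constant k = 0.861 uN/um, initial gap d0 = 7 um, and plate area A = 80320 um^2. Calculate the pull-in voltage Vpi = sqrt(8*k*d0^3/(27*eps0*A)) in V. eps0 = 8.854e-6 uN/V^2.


Step 1: Compute numerator: 8 * k * d0^3 = 8 * 0.861 * 7^3 = 2362.584
Step 2: Compute denominator: 27 * eps0 * A = 27 * 8.854e-6 * 80320 = 19.201139
Step 3: Vpi = sqrt(2362.584 / 19.201139)
Vpi = 11.09 V


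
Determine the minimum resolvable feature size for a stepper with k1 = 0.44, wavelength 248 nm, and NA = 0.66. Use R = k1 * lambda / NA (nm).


Step 1: Identify values: k1 = 0.44, lambda = 248 nm, NA = 0.66
Step 2: R = k1 * lambda / NA
R = 0.44 * 248 / 0.66
R = 165.3 nm


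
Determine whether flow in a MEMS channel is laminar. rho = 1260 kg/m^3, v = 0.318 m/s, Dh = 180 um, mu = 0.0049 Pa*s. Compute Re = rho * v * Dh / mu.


Step 1: Convert Dh to meters: Dh = 180e-6 m
Step 2: Re = rho * v * Dh / mu
Re = 1260 * 0.318 * 180e-6 / 0.0049
Re = 14.719
Since Re = 14.719 is below ~2300, the flow is laminar.


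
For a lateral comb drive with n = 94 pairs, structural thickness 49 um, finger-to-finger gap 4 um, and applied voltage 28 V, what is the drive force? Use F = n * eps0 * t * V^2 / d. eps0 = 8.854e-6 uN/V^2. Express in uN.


Step 1: Parameters: n=94, eps0=8.854e-6 uN/V^2, t=49 um, V=28 V, d=4 um
Step 2: V^2 = 784
Step 3: F = 94 * 8.854e-6 * 49 * 784 / 4
F = 7.993 uN


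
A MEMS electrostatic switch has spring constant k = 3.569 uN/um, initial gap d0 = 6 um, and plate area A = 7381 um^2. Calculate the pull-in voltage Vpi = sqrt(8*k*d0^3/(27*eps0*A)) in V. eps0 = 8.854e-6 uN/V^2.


Step 1: Compute numerator: 8 * k * d0^3 = 8 * 3.569 * 6^3 = 6167.232
Step 2: Compute denominator: 27 * eps0 * A = 27 * 8.854e-6 * 7381 = 1.764487
Step 3: Vpi = sqrt(6167.232 / 1.764487)
Vpi = 59.12 V


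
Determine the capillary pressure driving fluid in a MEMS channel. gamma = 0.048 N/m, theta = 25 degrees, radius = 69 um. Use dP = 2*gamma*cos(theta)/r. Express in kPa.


Step 1: cos(25 deg) = 0.9063
Step 2: Convert r to m: r = 69e-6 m
Step 3: dP = 2 * 0.048 * 0.9063 / 69e-6 = 1260.9 Pa
Step 4: Convert Pa to kPa (divide by 1000).
dP = 1.26 kPa


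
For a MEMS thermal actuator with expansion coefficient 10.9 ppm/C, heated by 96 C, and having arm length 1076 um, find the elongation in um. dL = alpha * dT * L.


Step 1: Convert CTE: alpha = 10.9 ppm/C = 10.9e-6 /C
Step 2: dL = 10.9e-6 * 96 * 1076
dL = 1.1259 um


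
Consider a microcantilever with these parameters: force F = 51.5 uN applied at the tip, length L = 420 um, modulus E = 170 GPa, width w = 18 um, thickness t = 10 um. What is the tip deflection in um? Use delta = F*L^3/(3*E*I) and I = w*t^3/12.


Step 1: Calculate the second moment of area.
I = w * t^3 / 12 = 18 * 10^3 / 12 = 1500.0 um^4
Step 2: Convert E to consistent units (1 GPa = 1000 uN/um^2).
E = 170 GPa = 170000 uN/um^2
Step 3: Calculate tip deflection.
delta = F * L^3 / (3 * E * I)
delta = 51.5 * 420^3 / (3 * 170000 * 1500.0)
delta = 4.9876 um


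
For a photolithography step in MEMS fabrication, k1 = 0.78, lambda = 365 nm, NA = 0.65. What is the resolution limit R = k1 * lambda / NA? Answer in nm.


Step 1: Identify values: k1 = 0.78, lambda = 365 nm, NA = 0.65
Step 2: R = k1 * lambda / NA
R = 0.78 * 365 / 0.65
R = 438.0 nm


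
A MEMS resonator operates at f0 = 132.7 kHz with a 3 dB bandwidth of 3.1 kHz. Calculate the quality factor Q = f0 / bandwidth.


Step 1: Q = f0 / bandwidth
Step 2: Q = 132.7 / 3.1
Q = 42.8


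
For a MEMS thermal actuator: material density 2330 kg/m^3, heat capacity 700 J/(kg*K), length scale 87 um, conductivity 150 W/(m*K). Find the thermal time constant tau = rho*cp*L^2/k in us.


Step 1: Convert L to m: L = 87e-6 m
Step 2: L^2 = (87e-6)^2 = 7.569e-09 m^2
Step 3: tau = 2330 * 700 * 7.569e-09 / 150 = 8.23e-05 s
Step 4: Convert to microseconds (multiply by 1e6).
tau = 82.3 us


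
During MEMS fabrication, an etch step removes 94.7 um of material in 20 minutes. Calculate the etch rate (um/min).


Step 1: Etch rate = depth / time
Step 2: rate = 94.7 / 20
rate = 4.735 um/min


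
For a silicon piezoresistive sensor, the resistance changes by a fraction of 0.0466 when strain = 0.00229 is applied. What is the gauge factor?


Step 1: Identify values.
dR/R = 0.0466, strain = 0.00229
Step 2: GF = (dR/R) / strain = 0.0466 / 0.00229
GF = 20.3


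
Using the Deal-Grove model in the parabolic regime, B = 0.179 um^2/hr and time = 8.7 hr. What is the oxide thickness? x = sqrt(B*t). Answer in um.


Step 1: Compute B*t = 0.179 * 8.7 = 1.5573
Step 2: x = sqrt(1.5573)
x = 1.248 um


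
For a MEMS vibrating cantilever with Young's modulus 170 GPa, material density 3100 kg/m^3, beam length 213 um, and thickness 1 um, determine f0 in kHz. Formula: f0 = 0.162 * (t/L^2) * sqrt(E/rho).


Step 1: Convert units to SI.
t_SI = 1e-6 m, L_SI = 213e-6 m
Step 2: Calculate sqrt(E/rho).
sqrt(170e9 / 3100) = 7405.32 m/s
Step 3: Compute f0.
f0 = 0.162 * 1e-6 / (213e-6)^2 * 7405.32 = 26442.3 Hz = 26.44 kHz


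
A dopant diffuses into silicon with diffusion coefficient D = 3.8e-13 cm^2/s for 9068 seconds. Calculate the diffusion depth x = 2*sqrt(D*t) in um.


Step 1: Compute D*t = 3.8e-13 * 9068 = 3.44584e-09 cm^2
Step 2: sqrt(D*t) = 5.87013e-05 cm
Step 3: x = 2 * 5.87013e-05 cm = 1.174026e-04 cm
Step 4: Convert to um (1 cm = 1e4 um): x = 1.174 um


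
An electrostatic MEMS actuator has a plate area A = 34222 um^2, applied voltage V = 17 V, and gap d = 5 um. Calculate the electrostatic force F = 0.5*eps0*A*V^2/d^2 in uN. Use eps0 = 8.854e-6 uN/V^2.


Step 1: Identify parameters.
eps0 = 8.854e-6 uN/V^2, A = 34222 um^2, V = 17 V, d = 5 um
Step 2: Compute V^2 = 17^2 = 289
Step 3: Compute d^2 = 5^2 = 25
Step 4: F = 0.5 * 8.854e-6 * 34222 * 289 / 25
F = 1.751 uN


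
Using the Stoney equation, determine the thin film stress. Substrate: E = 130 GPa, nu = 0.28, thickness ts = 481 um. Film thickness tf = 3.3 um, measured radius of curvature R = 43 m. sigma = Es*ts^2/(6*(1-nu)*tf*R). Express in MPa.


Step 1: Compute numerator: Es * ts^2 = 130 * 481^2 = 30076930 (GPa*um^2)
Step 2: Compute denominator (R in um): 6*(1-nu)*tf*R = 6*0.72*3.3*43e6 = 613008000.0 (um^2)
Step 3: sigma (GPa) = 30076930 / 613008000.0 = 4.9064e-02 GPa
Step 4: Convert to MPa (x1000): sigma = 49.1 MPa


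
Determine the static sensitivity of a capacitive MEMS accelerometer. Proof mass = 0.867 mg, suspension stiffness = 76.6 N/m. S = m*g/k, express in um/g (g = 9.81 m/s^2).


Step 1: Convert mass: m = 0.867 mg = 8.67e-07 kg
Step 2: S = m * g / k = 8.67e-07 * 9.81 / 76.6
Step 3: S = 1.11e-07 m/g
Step 4: Convert to um/g: S = 0.111 um/g


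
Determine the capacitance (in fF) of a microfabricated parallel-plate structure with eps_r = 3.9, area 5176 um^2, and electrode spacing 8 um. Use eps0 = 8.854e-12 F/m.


Step 1: Convert area to m^2: A = 5176e-12 m^2
Step 2: Convert gap to m: d = 8e-6 m
Step 3: C = eps0 * eps_r * A / d
C = 8.854e-12 * 3.9 * 5176e-12 / 8e-6
Step 4: Convert to fF (multiply by 1e15).
C = 22.34 fF


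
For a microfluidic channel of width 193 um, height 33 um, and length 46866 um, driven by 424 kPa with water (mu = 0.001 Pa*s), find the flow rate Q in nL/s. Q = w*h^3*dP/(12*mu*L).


Step 1: Convert all dimensions to SI (meters).
w = 193e-6 m, h = 33e-6 m, L = 46866e-6 m, dP = 424e3 Pa
Step 2: Q = w * h^3 * dP / (12 * mu * L)
Q = 193e-6 * (33e-6)^3 * 424e3 / (12 * 0.001 * 46866e-6) = 5.2290868e-09 m^3/s
Step 3: Convert Q from m^3/s to nL/s (1 m^3 = 1e12 nL, so multiply by 1e12).
Q = 5229.087 nL/s


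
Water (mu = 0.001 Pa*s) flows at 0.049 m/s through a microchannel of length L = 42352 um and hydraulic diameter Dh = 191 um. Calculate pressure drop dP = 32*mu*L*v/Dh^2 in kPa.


Step 1: Convert to SI: L = 42352e-6 m, Dh = 191e-6 m
Step 2: dP = 32 * 0.001 * 42352e-6 * 0.049 / (191e-6)^2
Step 3: dP = 1820.34 Pa
Step 4: Convert to kPa: dP = 1.82 kPa


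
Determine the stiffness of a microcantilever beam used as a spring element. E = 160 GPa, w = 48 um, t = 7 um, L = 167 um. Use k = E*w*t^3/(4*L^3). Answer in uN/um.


Step 1: Convert E to consistent units (1 GPa = 1000 uN/um^2).
E = 160 GPa = 160000 uN/um^2
Step 2: Compute t^3 = 7^3 = 343
Step 3: Compute L^3 = 167^3 = 4657463
Step 4: k = 160000 * 48 * 343 / (4 * 4657463)
k = 141.3989 uN/um


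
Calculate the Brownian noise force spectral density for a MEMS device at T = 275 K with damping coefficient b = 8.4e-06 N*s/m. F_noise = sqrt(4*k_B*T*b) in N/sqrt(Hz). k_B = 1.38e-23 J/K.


Step 1: Compute 4 * k_B * T * b
= 4 * 1.38e-23 * 275 * 8.4e-06
= 1.2751e-25 N^2/Hz
Step 2: F_noise = sqrt(1.2751e-25)
F_noise = 3.57e-13 N/sqrt(Hz)


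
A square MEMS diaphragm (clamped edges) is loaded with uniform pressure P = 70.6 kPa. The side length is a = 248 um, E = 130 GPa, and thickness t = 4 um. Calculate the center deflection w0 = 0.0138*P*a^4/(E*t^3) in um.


Step 1: Convert pressure to compatible units (E is in GPa, so P in GPa).
P = 70.6 kPa = 70.6e-6 GPa
Step 2: Compute numerator: 0.0138 * P * a^4.
a^4 = 248^4 = 3782742016
numerator = 0.0138 * 70.6e-6 * 3782742016 = 3.6854e+03
Step 3: Compute denominator: E * t^3 = 130 * 4^3 = 8320
Step 4: w0 = numerator / denominator = 3.6854e+03 / 8320 = 0.443 um


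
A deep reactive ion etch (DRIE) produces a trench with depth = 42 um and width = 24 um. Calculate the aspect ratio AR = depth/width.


Step 1: AR = depth / width
Step 2: AR = 42 / 24
AR = 1.8


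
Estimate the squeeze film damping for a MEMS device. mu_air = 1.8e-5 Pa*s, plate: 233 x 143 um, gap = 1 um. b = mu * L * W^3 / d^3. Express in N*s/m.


Step 1: Convert to SI.
L = 233e-6 m, W = 143e-6 m, d = 1e-6 m
Step 2: W^3 = (143e-6)^3 = 2.92e-12 m^3
Step 3: d^3 = (1e-6)^3 = 1.00e-18 m^3
Step 4: b = 1.8e-5 * 233e-6 * 2.92e-12 / 1.00e-18
b = 1.23e-02 N*s/m


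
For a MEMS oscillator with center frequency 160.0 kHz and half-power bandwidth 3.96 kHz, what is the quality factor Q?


Step 1: Q = f0 / bandwidth
Step 2: Q = 160.0 / 3.96
Q = 40.4


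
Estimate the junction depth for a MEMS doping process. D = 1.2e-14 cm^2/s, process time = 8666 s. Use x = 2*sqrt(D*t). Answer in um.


Step 1: Compute D*t = 1.2e-14 * 8666 = 1.03992e-10 cm^2
Step 2: sqrt(D*t) = 1.0198e-05 cm
Step 3: x = 2 * 1.0198e-05 cm = 2.0396e-05 cm
Step 4: Convert to um (1 cm = 1e4 um): x = 0.204 um


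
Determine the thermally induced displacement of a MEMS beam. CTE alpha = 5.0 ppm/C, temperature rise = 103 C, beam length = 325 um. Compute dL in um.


Step 1: Convert CTE: alpha = 5.0 ppm/C = 5.0e-6 /C
Step 2: dL = 5.0e-6 * 103 * 325
dL = 0.1674 um


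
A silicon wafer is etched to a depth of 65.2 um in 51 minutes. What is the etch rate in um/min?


Step 1: Etch rate = depth / time
Step 2: rate = 65.2 / 51
rate = 1.278 um/min


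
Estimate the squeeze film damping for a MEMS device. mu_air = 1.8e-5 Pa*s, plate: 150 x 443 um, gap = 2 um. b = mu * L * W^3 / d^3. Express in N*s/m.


Step 1: Convert to SI.
L = 150e-6 m, W = 443e-6 m, d = 2e-6 m
Step 2: W^3 = (443e-6)^3 = 8.69e-11 m^3
Step 3: d^3 = (2e-6)^3 = 8.00e-18 m^3
Step 4: b = 1.8e-5 * 150e-6 * 8.69e-11 / 8.00e-18
b = 2.93e-02 N*s/m


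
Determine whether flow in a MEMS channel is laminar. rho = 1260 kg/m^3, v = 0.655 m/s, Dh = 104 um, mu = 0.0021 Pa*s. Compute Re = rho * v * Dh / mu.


Step 1: Convert Dh to meters: Dh = 104e-6 m
Step 2: Re = rho * v * Dh / mu
Re = 1260 * 0.655 * 104e-6 / 0.0021
Re = 40.872
Since Re = 40.872 is below ~2300, the flow is laminar.


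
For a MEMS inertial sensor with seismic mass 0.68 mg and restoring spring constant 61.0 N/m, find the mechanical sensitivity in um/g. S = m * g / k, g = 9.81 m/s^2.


Step 1: Convert mass: m = 0.68 mg = 6.80e-07 kg
Step 2: S = m * g / k = 6.80e-07 * 9.81 / 61.0
Step 3: S = 1.09e-07 m/g
Step 4: Convert to um/g: S = 0.109 um/g


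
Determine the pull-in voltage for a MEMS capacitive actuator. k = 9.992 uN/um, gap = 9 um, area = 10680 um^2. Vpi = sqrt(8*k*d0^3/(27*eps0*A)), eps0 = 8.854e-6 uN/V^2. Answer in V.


Step 1: Compute numerator: 8 * k * d0^3 = 8 * 9.992 * 9^3 = 58273.344
Step 2: Compute denominator: 27 * eps0 * A = 27 * 8.854e-6 * 10680 = 2.553139
Step 3: Vpi = sqrt(58273.344 / 2.553139)
Vpi = 151.08 V


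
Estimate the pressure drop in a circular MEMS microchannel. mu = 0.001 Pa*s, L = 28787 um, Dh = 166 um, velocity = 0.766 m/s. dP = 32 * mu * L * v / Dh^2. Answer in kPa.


Step 1: Convert to SI: L = 28787e-6 m, Dh = 166e-6 m
Step 2: dP = 32 * 0.001 * 28787e-6 * 0.766 / (166e-6)^2
Step 3: dP = 25607.02 Pa
Step 4: Convert to kPa: dP = 25.61 kPa


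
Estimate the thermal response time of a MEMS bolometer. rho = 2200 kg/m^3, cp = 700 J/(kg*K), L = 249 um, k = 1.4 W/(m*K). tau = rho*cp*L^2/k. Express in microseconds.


Step 1: Convert L to m: L = 249e-6 m
Step 2: L^2 = (249e-6)^2 = 6.2001e-08 m^2
Step 3: tau = 2200 * 700 * 6.2001e-08 / 1.4 = 6.82011e-02 s
Step 4: Convert to microseconds (multiply by 1e6).
tau = 68201.1 us


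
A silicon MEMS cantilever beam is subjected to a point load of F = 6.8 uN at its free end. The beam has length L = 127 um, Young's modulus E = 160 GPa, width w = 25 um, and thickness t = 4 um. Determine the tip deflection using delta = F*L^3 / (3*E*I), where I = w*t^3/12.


Step 1: Calculate the second moment of area.
I = w * t^3 / 12 = 25 * 4^3 / 12 = 133.3333 um^4
Step 2: Convert E to consistent units (1 GPa = 1000 uN/um^2).
E = 160 GPa = 160000 uN/um^2
Step 3: Calculate tip deflection.
delta = F * L^3 / (3 * E * I)
delta = 6.8 * 127^3 / (3 * 160000 * 133.3333)
delta = 0.2176 um


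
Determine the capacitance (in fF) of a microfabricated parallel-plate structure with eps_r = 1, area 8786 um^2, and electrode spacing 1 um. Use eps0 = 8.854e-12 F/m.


Step 1: Convert area to m^2: A = 8786e-12 m^2
Step 2: Convert gap to m: d = 1e-6 m
Step 3: C = eps0 * eps_r * A / d
C = 8.854e-12 * 1 * 8786e-12 / 1e-6
Step 4: Convert to fF (multiply by 1e15).
C = 77.79 fF


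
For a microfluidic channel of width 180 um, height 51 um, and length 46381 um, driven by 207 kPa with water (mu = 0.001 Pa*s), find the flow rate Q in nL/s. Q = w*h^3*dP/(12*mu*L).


Step 1: Convert all dimensions to SI (meters).
w = 180e-6 m, h = 51e-6 m, L = 46381e-6 m, dP = 207e3 Pa
Step 2: Q = w * h^3 * dP / (12 * mu * L)
Q = 180e-6 * (51e-6)^3 * 207e3 / (12 * 0.001 * 46381e-6) = 8.8803897e-09 m^3/s
Step 3: Convert Q from m^3/s to nL/s (1 m^3 = 1e12 nL, so multiply by 1e12).
Q = 8880.39 nL/s


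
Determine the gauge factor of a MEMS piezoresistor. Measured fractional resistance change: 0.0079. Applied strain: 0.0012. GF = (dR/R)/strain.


Step 1: Identify values.
dR/R = 0.0079, strain = 0.0012
Step 2: GF = (dR/R) / strain = 0.0079 / 0.0012
GF = 6.6


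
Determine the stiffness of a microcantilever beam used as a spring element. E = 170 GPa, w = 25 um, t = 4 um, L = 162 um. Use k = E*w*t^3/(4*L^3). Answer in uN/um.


Step 1: Convert E to consistent units (1 GPa = 1000 uN/um^2).
E = 170 GPa = 170000 uN/um^2
Step 2: Compute t^3 = 4^3 = 64
Step 3: Compute L^3 = 162^3 = 4251528
Step 4: k = 170000 * 25 * 64 / (4 * 4251528)
k = 15.9942 uN/um


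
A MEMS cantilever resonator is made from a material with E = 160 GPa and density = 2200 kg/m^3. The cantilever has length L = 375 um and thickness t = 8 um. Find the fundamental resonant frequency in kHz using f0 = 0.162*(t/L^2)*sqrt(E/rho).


Step 1: Convert units to SI.
t_SI = 8e-6 m, L_SI = 375e-6 m
Step 2: Calculate sqrt(E/rho).
sqrt(160e9 / 2200) = 8528.03 m/s
Step 3: Compute f0.
f0 = 0.162 * 8e-6 / (375e-6)^2 * 8528.03 = 78594.3 Hz = 78.59 kHz


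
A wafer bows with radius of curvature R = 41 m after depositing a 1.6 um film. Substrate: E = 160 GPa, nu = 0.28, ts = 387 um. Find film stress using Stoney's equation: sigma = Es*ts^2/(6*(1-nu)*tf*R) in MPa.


Step 1: Compute numerator: Es * ts^2 = 160 * 387^2 = 23963040 (GPa*um^2)
Step 2: Compute denominator (R in um): 6*(1-nu)*tf*R = 6*0.72*1.6*41e6 = 283392000.0 (um^2)
Step 3: sigma (GPa) = 23963040 / 283392000.0 = 8.4558e-02 GPa
Step 4: Convert to MPa (x1000): sigma = 84.6 MPa


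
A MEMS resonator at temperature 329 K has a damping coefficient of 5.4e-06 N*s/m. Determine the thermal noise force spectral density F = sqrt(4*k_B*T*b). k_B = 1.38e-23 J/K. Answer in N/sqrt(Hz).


Step 1: Compute 4 * k_B * T * b
= 4 * 1.38e-23 * 329 * 5.4e-06
= 9.8068e-26 N^2/Hz
Step 2: F_noise = sqrt(9.8068e-26)
F_noise = 3.13e-13 N/sqrt(Hz)


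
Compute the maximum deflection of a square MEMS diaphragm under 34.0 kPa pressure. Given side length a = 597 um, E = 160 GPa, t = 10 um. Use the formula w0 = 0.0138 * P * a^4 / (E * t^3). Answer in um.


Step 1: Convert pressure to compatible units (E is in GPa, so P in GPa).
P = 34.0 kPa = 34.0e-6 GPa
Step 2: Compute numerator: 0.0138 * P * a^4.
a^4 = 597^4 = 127027375281
numerator = 0.0138 * 34.0e-6 * 127027375281 = 5.96012e+04
Step 3: Compute denominator: E * t^3 = 160 * 10^3 = 160000
Step 4: w0 = numerator / denominator = 5.96012e+04 / 160000 = 0.3725 um


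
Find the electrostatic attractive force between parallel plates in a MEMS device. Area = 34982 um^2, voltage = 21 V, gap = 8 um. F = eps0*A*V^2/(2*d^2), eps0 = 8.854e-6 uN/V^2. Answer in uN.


Step 1: Identify parameters.
eps0 = 8.854e-6 uN/V^2, A = 34982 um^2, V = 21 V, d = 8 um
Step 2: Compute V^2 = 21^2 = 441
Step 3: Compute d^2 = 8^2 = 64
Step 4: F = 0.5 * 8.854e-6 * 34982 * 441 / 64
F = 1.067 uN


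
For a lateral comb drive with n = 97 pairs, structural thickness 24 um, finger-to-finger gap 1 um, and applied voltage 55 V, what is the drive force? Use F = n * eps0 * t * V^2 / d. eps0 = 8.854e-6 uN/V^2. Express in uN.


Step 1: Parameters: n=97, eps0=8.854e-6 uN/V^2, t=24 um, V=55 V, d=1 um
Step 2: V^2 = 3025
Step 3: F = 97 * 8.854e-6 * 24 * 3025 / 1
F = 62.352 uN


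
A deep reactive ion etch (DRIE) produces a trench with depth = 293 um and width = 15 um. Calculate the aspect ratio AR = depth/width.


Step 1: AR = depth / width
Step 2: AR = 293 / 15
AR = 19.5


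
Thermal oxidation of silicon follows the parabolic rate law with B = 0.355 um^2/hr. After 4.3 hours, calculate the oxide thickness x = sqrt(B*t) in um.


Step 1: Compute B*t = 0.355 * 4.3 = 1.5265
Step 2: x = sqrt(1.5265)
x = 1.236 um


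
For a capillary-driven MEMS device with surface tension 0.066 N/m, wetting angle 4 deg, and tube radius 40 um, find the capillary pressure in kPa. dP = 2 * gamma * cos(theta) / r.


Step 1: cos(4 deg) = 0.9976
Step 2: Convert r to m: r = 40e-6 m
Step 3: dP = 2 * 0.066 * 0.9976 / 40e-6 = 3292.1 Pa
Step 4: Convert Pa to kPa (divide by 1000).
dP = 3.29 kPa


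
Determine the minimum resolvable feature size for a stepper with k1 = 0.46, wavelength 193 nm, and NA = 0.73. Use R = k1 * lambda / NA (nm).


Step 1: Identify values: k1 = 0.46, lambda = 193 nm, NA = 0.73
Step 2: R = k1 * lambda / NA
R = 0.46 * 193 / 0.73
R = 121.6 nm


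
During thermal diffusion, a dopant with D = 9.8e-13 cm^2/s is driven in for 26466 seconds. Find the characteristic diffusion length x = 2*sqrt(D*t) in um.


Step 1: Compute D*t = 9.8e-13 * 26466 = 2.593668e-08 cm^2
Step 2: sqrt(D*t) = 1.61049e-04 cm
Step 3: x = 2 * 1.61049e-04 cm = 3.22098e-04 cm
Step 4: Convert to um (1 cm = 1e4 um): x = 3.221 um


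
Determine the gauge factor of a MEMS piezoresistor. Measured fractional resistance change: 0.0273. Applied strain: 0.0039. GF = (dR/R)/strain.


Step 1: Identify values.
dR/R = 0.0273, strain = 0.0039
Step 2: GF = (dR/R) / strain = 0.0273 / 0.0039
GF = 7.0


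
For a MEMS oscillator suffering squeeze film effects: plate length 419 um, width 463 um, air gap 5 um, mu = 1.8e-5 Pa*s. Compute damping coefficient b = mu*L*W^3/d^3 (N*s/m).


Step 1: Convert to SI.
L = 419e-6 m, W = 463e-6 m, d = 5e-6 m
Step 2: W^3 = (463e-6)^3 = 9.93e-11 m^3
Step 3: d^3 = (5e-6)^3 = 1.25e-16 m^3
Step 4: b = 1.8e-5 * 419e-6 * 9.93e-11 / 1.25e-16
b = 5.99e-03 N*s/m


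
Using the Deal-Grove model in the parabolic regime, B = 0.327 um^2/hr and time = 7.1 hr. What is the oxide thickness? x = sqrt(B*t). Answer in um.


Step 1: Compute B*t = 0.327 * 7.1 = 2.3217
Step 2: x = sqrt(2.3217)
x = 1.524 um


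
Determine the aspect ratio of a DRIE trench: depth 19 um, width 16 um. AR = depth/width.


Step 1: AR = depth / width
Step 2: AR = 19 / 16
AR = 1.2


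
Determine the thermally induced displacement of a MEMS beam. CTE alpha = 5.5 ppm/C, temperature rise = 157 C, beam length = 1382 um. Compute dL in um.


Step 1: Convert CTE: alpha = 5.5 ppm/C = 5.5e-6 /C
Step 2: dL = 5.5e-6 * 157 * 1382
dL = 1.1934 um


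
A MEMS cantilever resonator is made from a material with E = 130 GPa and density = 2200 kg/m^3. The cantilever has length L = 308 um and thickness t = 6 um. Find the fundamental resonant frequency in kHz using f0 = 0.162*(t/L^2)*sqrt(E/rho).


Step 1: Convert units to SI.
t_SI = 6e-6 m, L_SI = 308e-6 m
Step 2: Calculate sqrt(E/rho).
sqrt(130e9 / 2200) = 7687.06 m/s
Step 3: Compute f0.
f0 = 0.162 * 6e-6 / (308e-6)^2 * 7687.06 = 78763.5 Hz = 78.76 kHz


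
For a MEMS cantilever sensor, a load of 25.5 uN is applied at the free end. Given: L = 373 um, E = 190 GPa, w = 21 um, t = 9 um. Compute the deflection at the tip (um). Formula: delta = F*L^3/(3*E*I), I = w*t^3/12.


Step 1: Calculate the second moment of area.
I = w * t^3 / 12 = 21 * 9^3 / 12 = 1275.75 um^4
Step 2: Convert E to consistent units (1 GPa = 1000 uN/um^2).
E = 190 GPa = 190000 uN/um^2
Step 3: Calculate tip deflection.
delta = F * L^3 / (3 * E * I)
delta = 25.5 * 373^3 / (3 * 190000 * 1275.75)
delta = 1.8198 um
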